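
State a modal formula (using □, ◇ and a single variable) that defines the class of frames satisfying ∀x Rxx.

The condition is reflexivity. The T schema □p → p defines it.
Suppose □p→p is valid. At any x set V(p)={w : Rxw}. Then □p holds at x, so p holds at x, i.e. Rxx.

□p → p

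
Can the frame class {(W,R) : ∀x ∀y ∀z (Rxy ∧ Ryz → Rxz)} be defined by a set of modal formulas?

Definable; □p → □□p defines it

The condition is transitivity. A defining modal formula is □p → □□p.
Suppose □p→□□p is valid. Take Rxy, Ryz and set V(p)={w : Rxw}. Then □p at x, so □□p at x, so □p at y, so p at z, i.e. Rxz.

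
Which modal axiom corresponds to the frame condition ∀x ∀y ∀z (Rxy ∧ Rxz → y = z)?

◇s → □s

This is partial functionality; the standard corresponding axiom is CD: ◇s → □s.
Suppose ◇s→□s is valid. Take Rxy, Rxz and set V(s)={y}. Then ◇s at x, so □s at x, so s at z, i.e. z=y.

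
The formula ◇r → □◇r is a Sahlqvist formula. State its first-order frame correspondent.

Suppose ◇r→□◇r is valid. Take Rxy, Rxz and set V(r)={y}. Then ◇r at x, so □◇r at x, so ◇r at z, so some w with Rzw has r; w=y, i.e. Rzy. By symmetry of the argument, Ryz.
Conversely, on a frame with the Euclidean property the schema holds at every world under every valuation.
So the correspondent is the Euclidean property.

the Euclidean property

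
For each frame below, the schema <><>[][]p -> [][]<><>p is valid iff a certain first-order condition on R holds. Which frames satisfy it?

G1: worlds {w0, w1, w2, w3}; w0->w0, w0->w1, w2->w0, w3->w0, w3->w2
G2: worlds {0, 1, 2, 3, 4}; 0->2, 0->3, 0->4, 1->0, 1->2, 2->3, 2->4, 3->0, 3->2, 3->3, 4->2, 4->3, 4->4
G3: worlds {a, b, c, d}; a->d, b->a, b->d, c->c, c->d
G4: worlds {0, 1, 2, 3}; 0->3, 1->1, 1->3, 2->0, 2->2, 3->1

This is the axiom for a generalized confluence (Geach) condition; its first-order frame correspondent is forall x forall y forall z ((x R^2 y & x R^2 z) -> exists w (y R^2 w & z R^2 w)).
G1: fails — w0R²w0, w0R²w1 but no w with w0R²w and w1R²w.
G2: condition met.
G3: fails — bR²d, bR²d but no w with dR²w and dR²w.
G4: fails — 2R²0, 2R²2 but no w with 0R²w and 2R²w.

G2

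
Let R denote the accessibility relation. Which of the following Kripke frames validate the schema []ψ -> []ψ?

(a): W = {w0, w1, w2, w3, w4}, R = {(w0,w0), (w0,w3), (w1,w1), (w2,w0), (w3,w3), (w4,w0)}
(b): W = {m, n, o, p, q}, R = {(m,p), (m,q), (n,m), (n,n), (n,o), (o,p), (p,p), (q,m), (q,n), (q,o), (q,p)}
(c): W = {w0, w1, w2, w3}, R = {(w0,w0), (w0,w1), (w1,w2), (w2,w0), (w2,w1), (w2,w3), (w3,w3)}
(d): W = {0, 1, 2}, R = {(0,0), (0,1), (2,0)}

(a), (b), (c), (d)

This is the axiom for a generalized confluence (Geach) condition; its first-order frame correspondent is forall x forall z (xRz -> exists w (xRw & z = w)).
(a): satisfies the condition.
(b): satisfies the condition.
(c): satisfies the condition.
(d): satisfies the condition.
Valid on: (a), (b), (c), (d).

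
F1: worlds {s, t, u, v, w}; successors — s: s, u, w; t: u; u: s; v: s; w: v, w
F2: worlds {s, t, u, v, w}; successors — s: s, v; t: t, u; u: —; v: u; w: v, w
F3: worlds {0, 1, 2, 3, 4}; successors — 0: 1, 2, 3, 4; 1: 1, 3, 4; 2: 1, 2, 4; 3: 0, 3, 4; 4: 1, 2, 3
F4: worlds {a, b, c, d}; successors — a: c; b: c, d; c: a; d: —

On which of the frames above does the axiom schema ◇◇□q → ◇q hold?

This is the axiom for a generalized confluence (Geach) condition; its first-order frame correspondent is ∀x ∀y (xR²y → ∃w (yRw ∧ xRw)).
F1: fails — uR²w but no w* with wRw* and uRw*.
F2: fails — sR²u but no w* with uRw* and sRw*.
F3: satisfies the condition.
F4: satisfies the condition.
Valid on: F3, F4.

F3, F4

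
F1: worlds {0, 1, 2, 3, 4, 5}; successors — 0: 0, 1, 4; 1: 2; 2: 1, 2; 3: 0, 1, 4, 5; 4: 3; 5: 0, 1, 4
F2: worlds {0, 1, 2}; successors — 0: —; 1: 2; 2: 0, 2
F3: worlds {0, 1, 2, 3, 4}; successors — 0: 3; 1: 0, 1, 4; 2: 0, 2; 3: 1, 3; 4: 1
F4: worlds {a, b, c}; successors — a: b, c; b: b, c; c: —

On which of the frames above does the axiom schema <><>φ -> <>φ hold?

F4

This is the axiom for transitivity; its first-order frame correspondent is forall x forall y forall z (Rxy & Ryz -> Rxz).
F1: fails — R34 and R43 but not R33.
F2: fails — R12 and R20 but not R10.
F3: fails — R10 and R03 but not R13.
F4: holds.
Valid on: F4.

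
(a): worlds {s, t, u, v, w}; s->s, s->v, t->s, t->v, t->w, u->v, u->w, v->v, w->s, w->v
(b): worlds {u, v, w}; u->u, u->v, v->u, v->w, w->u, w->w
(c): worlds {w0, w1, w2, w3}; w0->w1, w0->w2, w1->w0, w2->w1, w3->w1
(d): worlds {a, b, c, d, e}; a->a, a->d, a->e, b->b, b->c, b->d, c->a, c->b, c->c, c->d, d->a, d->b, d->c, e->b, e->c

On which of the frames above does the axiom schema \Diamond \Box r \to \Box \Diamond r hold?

This is the axiom for convergence; its first-order frame correspondent is \forall x \forall y \forall z (Rxy \wedge Rxz \to \exists w (Ryw \wedge Rzw)).
(a): satisfies the condition.
(b): satisfies the condition.
(c): fails — Rw0w1 and Rw0w2 but w1 and w2 have no common successor.
(d): fails — Rae and Raa but e and a have no common successor.
Valid on: (a), (b).

(a), (b)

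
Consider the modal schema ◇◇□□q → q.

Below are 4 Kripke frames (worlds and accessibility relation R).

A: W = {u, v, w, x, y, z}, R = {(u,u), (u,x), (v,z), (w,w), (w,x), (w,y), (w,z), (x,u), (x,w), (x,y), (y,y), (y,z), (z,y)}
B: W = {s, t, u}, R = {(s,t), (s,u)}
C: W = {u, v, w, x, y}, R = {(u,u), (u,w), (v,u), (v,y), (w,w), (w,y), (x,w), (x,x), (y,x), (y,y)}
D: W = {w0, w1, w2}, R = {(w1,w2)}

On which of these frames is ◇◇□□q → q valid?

B, D

The schema corresponds to a generalized confluence (Geach) condition: ∀x ∀y (xR²y → ∃w (yR²w ∧ x = w)).
A: fails — uR²y but no t with yR²t and u=t.
B: satisfies the condition.
C: fails — uR²w but no t with wR²t and u=t.
D: satisfies the condition.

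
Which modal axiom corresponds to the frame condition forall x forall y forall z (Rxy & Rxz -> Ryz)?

◇ψ → □◇ψ

A defining formula is ◇ψ → □◇ψ (the 5 axiom).
Suppose ◇ψ→□◇ψ is valid. Take Rxy, Rxz and set V(ψ)={y}. Then ◇ψ at x, so □◇ψ at x, so ◇ψ at z, so some w with Rzw has ψ; w=y, i.e. Rzy. By symmetry of the argument, Ryz.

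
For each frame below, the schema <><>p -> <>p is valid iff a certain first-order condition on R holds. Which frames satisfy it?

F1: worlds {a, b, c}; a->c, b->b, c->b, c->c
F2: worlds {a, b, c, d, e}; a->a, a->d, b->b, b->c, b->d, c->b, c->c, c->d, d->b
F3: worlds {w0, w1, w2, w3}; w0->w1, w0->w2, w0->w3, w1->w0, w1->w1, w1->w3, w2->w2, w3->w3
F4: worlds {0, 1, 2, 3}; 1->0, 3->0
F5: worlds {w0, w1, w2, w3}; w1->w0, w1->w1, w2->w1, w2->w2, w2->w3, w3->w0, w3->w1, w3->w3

F4

This is the axiom for transitivity; its first-order frame correspondent is forall x forall y forall z (Rxy & Ryz -> Rxz).
F1: fails — Rac and Rcb but not Rab.
F2: fails — Rdb and Rbc but not Rdc.
F3: fails — Rw1w0 and Rw0w2 but not Rw1w2.
F4: satisfies the condition.
F5: fails — Rw2w1 and Rw1w0 but not Rw2w0.
Valid on: F4.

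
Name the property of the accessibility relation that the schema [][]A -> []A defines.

Suppose □□A→□A is valid. Take Rxy and set V(A)={w : xR²w}. Then □□A at x, so □A at x, so A at y, i.e. ∃z(Rxz∧Rzy).
Conversely, on a frame with density the schema holds at every world under every valuation.
Frame condition: forall x forall y (Rxy -> exists z (Rxz & Rzy)).

density: forall x forall y (Rxy -> exists z (Rxz & Rzy))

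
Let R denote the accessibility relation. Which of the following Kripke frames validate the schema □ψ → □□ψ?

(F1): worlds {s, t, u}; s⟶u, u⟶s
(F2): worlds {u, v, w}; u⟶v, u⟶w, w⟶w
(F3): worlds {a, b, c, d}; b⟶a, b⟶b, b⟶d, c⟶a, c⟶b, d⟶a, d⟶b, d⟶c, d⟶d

This is the axiom for transitivity; its first-order frame correspondent is ∀x ∀y ∀z (Rxy ∧ Ryz → Rxz).
(F1): fails — Rsu and Rus but not Rss.
(F2): satisfies the condition.
(F3): fails — Rcb and Rbd but not Rcd.
Valid on: (F2).

(F2)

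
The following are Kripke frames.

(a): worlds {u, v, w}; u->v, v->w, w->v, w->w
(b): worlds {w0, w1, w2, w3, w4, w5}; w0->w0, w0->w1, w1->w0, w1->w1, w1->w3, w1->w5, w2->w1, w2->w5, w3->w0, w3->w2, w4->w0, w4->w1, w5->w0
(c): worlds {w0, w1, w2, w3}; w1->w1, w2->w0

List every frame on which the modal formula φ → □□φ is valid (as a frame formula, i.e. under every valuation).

This is the axiom for a generalized confluence (Geach) condition; its first-order frame correspondent is ∀x ∀z (xR²z → ∃w (x = w ∧ z = w)).
(a): fails — uR²w but u ≠ w.
(b): fails — w0R²w1 but w0 ≠ w1.
(c): condition met.
Valid on: (c).

(c)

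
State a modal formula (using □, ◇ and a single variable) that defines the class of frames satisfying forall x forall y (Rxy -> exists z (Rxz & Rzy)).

□□ψ → □ψ

A defining formula is □□ψ → □ψ (the C4 axiom).
Suppose □□ψ→□ψ is valid. Take Rxy and set V(ψ)={w : xR²w}. Then □□ψ at x, so □ψ at x, so ψ at y, i.e. ∃z(Rxz∧Rzy).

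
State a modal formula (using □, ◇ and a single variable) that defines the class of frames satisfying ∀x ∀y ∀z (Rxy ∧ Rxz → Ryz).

◇q → □◇q

A defining formula is ◇q → □◇q (the 5 axiom).
Suppose ◇q→□◇q is valid. Take Rxy, Rxz and set V(q)={y}. Then ◇q at x, so □◇q at x, so ◇q at z, so some w with Rzw has q; w=y, i.e. Rzy. By symmetry of the argument, Ryz.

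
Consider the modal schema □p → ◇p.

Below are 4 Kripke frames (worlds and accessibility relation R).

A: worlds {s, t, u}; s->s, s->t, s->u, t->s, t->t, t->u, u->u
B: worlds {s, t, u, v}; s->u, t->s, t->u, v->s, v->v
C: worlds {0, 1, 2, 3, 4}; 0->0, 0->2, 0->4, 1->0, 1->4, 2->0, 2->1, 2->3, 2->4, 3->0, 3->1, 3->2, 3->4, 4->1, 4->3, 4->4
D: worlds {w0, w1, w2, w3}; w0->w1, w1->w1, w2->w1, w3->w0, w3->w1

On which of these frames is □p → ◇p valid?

A, C, D

The schema corresponds to seriality: ∀x ∃y Rxy.
A: satisfies the condition.
B: fails — world u has no successor.
C: satisfies the condition.
D: satisfies the condition.
Valid on: A, C, D.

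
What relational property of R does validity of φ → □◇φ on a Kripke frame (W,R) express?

Suppose φ→□◇φ is valid. Take Rxy and set V(φ)={x}. Then φ at x, so □◇φ at x, so ◇φ at y, so some z with Ryz has φ; z=x, i.e. Ryx.
Conversely, any frame satisfying ∀x ∀y (Rxy → Ryx) validates the schema.
So the correspondent is symmetry.

symmetry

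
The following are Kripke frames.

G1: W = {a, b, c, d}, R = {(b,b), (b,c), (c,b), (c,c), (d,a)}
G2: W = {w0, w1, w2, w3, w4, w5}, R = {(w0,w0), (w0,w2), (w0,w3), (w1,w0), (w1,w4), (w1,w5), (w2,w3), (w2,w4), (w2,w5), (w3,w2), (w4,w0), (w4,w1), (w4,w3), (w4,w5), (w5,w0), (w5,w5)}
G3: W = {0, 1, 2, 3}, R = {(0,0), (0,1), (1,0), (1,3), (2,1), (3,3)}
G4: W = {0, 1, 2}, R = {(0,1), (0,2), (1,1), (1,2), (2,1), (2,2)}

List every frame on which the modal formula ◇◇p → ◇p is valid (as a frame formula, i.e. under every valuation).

The schema corresponds to transitivity: ∀x ∀y ∀z (Rxy ∧ Ryz → Rxz).
G1: satisfies the condition.
G2: fails — Rw1w0 and Rw0w2 but not Rw1w2.
G3: fails — R10 and R01 but not R11.
G4: satisfies the condition.

G1, G4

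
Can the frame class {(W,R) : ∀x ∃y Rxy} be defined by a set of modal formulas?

Yes, by □p → ◇p

This is a Sahlqvist condition; the D axiom □p → ◇p defines it.
Suppose □p→◇p is valid. At any x set V(p)=W. Then □p at x, so ◇p at x, so x has a successor.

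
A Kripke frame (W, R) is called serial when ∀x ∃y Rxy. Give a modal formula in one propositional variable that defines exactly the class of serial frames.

□s → ◇s

The condition is seriality. The D schema □s → ◇s defines it.
Suppose □s→◇s is valid. At any x set V(s)=W. Then □s at x, so ◇s at x, so x has a successor.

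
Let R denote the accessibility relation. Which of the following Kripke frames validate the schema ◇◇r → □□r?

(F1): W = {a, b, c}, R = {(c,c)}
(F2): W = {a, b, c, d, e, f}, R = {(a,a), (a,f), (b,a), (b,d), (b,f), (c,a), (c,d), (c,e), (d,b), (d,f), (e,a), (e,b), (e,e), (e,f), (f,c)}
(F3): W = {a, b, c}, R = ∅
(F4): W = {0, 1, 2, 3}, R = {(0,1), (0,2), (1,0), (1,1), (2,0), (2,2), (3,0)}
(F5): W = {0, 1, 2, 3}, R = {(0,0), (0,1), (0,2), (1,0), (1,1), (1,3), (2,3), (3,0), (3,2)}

The schema corresponds to a generalized confluence (Geach) condition: ∀x ∀y ∀z ((xR²y ∧ xR²z) → ∃w (y = w ∧ z = w)).
(F1): satisfies the condition.
(F2): fails — aR²a, aR²c but a ≠ c.
(F3): satisfies the condition.
(F4): fails — 0R²0, 0R²1 but 0 ≠ 1.
(F5): fails — 0R²0, 0R²1 but 0 ≠ 1.
Valid on: (F1), (F3).

(F1), (F3)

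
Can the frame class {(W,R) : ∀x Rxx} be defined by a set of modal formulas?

This is a Sahlqvist condition; the T axiom □p → p defines it.
Suppose □p→p is valid. At any x set V(p)={w : Rxw}. Then □p holds at x, so p holds at x, i.e. Rxx.

Yes — defined by □p → p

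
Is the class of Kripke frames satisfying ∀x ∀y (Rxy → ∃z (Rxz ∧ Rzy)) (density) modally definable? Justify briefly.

The condition is density. A defining modal formula is □□p → □p.
Suppose □□p→□p is valid. Take Rxy and set V(p)={w : xR²w}. Then □□p at x, so □p at x, so p at y, i.e. ∃z(Rxz∧Rzy).

Yes, by □□p → □p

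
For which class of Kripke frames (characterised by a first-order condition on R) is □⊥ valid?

□⊥ is valid iff no world has any successor (otherwise □⊥ fails at any world with one).

Emptiness of R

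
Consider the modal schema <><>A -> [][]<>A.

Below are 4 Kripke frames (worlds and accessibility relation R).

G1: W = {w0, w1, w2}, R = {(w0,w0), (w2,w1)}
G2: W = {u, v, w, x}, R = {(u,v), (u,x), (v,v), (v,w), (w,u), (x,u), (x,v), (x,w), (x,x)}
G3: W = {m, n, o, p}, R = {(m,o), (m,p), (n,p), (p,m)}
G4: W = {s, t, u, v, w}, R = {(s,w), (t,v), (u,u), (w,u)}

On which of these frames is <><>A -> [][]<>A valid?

G1, G4

This is the axiom for a generalized confluence (Geach) condition; its first-order frame correspondent is forall x forall y forall z ((x R^2 y & x R^2 z) -> exists w (y = w & zRw)).
G1: holds.
G2: fails — uR²u, uR²u but no t with u=t and uRt.
G3: fails — mR²m, mR²m but no w with m=w and mRw.
G4: holds.
Valid on: G1, G4.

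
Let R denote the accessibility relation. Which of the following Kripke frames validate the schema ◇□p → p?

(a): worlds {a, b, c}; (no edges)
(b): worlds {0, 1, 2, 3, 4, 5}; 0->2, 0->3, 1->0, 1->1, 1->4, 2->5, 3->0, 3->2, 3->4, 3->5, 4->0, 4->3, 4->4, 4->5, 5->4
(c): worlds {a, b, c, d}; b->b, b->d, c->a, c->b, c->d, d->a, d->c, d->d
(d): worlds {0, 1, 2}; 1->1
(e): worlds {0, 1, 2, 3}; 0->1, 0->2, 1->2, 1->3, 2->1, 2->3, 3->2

The schema corresponds to symmetry: ∀x ∀y (Rxy → Ryx).
(a): ✓.
(b): fails — R10 but not R01.
(c): fails — Rcb but not Rbc.
(d): ✓.
(e): fails — R02 but not R20.
Valid on: (a), (d).

(a), (d)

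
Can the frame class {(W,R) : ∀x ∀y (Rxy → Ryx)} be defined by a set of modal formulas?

Definable; r → □◇r defines it

Yes: it is symmetry, defined by the B schema r → □◇r.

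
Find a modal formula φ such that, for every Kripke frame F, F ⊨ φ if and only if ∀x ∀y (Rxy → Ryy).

This is shift-reflexivity; the standard corresponding axiom is T□: □(□q → q).
Suppose □(□q→q) is valid. Take Rxy and set V(q)={w : Ryw}. Then at y, □q holds; since □(□q→q) at x, □q→q at y, so q at y, i.e. Ryy.

□(□q → q)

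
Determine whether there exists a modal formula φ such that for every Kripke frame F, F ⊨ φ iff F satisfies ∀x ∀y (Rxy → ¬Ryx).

If a class were modally definable it would be closed under surjective bounded morphisms (Goldblatt–Thomason).
The 4-cycle (worlds 0,1,2,3 with 0→1→2→3→0) is asymmetric. Mapping every world to a single reflexive point • is a surjective bounded morphism, and the reflexive point is not asymmetric (R•• but asymmetry requires ¬R••).
So no modal formula (or set of formulas) defines exactly the asymmetric frames.

Not modally definable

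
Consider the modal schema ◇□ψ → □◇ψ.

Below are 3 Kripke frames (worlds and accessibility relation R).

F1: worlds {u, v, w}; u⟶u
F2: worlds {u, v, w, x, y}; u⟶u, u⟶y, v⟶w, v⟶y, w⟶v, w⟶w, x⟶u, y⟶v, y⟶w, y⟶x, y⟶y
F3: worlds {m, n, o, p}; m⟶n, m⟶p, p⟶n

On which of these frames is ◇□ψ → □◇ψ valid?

Frame correspondent (Sahlqvist): ∀x ∀y ∀z (Rxy ∧ Rxz → ∃w (Ryw ∧ Rzw)) — i.e. convergence.
F1: holds.
F2: fails — Ryx and Ryw but x and w have no common successor.
F3: fails — Rmn and Rmn but n and n have no common successor.

F1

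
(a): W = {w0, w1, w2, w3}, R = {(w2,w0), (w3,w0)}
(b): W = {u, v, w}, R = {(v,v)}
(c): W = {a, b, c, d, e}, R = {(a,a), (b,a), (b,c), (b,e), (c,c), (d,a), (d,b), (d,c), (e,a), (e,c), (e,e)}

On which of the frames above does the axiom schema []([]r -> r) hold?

This is the axiom for shift-reflexivity; its first-order frame correspondent is forall x forall y (Rxy -> Ryy).
(a): fails — Rw2w0 but not Rw0w0.
(b): ✓.
(c): fails — Rdb but not Rbb.
Valid on: (b).

(b)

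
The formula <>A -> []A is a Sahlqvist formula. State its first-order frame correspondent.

Suppose ◇A→□A is valid. Take Rxy, Rxz and set V(A)={y}. Then ◇A at x, so □A at x, so A at z, i.e. z=y.

partial functionality: forall x forall y forall z (Rxy & Rxz -> y = z)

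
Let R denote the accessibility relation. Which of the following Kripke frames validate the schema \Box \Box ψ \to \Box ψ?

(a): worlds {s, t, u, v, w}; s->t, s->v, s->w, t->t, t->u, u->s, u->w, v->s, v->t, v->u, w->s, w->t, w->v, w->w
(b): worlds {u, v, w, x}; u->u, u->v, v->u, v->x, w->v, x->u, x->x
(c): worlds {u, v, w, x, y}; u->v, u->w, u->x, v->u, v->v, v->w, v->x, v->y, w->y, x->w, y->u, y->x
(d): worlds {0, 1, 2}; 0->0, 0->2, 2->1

(a)

This is the axiom for density; its first-order frame correspondent is \forall x \forall y (Rxy \to \exists z (Rxz \wedge Rzy)).
(a): satisfies the condition.
(b): fails — Rwv but no z with Rwz and Rzv.
(c): fails — Rxw but no z with Rxz and Rzw.
(d): fails — R21 but no z with R2z and Rz1.
Valid on: (a).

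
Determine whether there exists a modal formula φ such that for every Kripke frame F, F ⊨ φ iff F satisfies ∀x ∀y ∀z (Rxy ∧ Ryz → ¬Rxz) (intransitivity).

Modal frame validity is preserved under surjective bounded morphisms.
The 3-cycle (worlds w0,w1,w2 with w0→w1→w2→w0) is intransitive. Mapping every world to a single reflexive point • is a surjective bounded morphism; the reflexive point is not intransitive (R••∧R•• but R••).
So the class is not modally definable.

No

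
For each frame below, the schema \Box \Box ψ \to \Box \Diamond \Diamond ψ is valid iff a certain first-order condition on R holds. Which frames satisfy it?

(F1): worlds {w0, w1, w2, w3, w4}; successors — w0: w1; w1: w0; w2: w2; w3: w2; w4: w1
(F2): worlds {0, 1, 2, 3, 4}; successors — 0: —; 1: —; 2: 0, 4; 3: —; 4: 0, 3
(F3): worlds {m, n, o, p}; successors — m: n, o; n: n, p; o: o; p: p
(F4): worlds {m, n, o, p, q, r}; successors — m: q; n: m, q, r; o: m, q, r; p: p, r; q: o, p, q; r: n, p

(F3), (F4)

The schema corresponds to a generalized confluence (Geach) condition: \forall x \forall z (xRz \to \exists w (x R^2 w \wedge z R^2 w)).
(F1): fails — w0Rw1 but no w with w0R²w and w1R²w.
(F2): fails — 2R0 but no w with 2R²w and 0R²w.
(F3): satisfies the condition.
(F4): satisfies the condition.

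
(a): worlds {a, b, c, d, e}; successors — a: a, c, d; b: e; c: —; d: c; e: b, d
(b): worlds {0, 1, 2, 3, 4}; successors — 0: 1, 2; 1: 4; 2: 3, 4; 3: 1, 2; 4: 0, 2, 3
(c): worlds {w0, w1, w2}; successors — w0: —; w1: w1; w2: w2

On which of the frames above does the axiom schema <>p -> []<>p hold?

(c)

Frame correspondent (Sahlqvist): forall x forall y forall z (Rxy & Rxz -> Ryz) — i.e. the Euclidean property.
(a): fails — Rac and Raa but not Rca.
(b): fails — R02 and R02 but not R22.
(c): ✓.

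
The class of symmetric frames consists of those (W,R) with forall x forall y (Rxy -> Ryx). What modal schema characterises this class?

p → □◇p

The condition is symmetry. The B schema p → □◇p defines it.
Suppose p→□◇p is valid. Take Rxy and set V(p)={x}. Then p at x, so □◇p at x, so ◇p at y, so some z with Ryz has p; z=x, i.e. Ryx.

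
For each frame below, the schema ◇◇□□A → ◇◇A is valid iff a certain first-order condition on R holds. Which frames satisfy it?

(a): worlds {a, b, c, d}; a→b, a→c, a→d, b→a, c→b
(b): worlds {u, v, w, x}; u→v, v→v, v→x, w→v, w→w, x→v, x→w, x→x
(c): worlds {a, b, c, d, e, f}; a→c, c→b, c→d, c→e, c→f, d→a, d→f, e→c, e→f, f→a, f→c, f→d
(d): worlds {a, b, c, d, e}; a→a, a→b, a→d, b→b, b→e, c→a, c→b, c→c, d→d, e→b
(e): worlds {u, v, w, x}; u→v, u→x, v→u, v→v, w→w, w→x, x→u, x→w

The schema corresponds to a generalized confluence (Geach) condition: ∀x ∀y (xR²y → ∃w (yR²w ∧ xR²w)).
(a): fails — bR²c but no w with cR²w and bR²w.
(b): satisfies the condition.
(c): fails — aR²b but no w with bR²w and aR²w.
(d): satisfies the condition.
(e): satisfies the condition.

(b), (d), (e)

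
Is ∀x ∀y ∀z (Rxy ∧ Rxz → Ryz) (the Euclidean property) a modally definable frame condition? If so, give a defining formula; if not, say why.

Yes: it is the Euclidean property, defined by the 5 schema ◇r → □◇r.
Suppose ◇r→□◇r is valid. Take Rxy, Rxz and set V(r)={y}. Then ◇r at x, so □◇r at x, so ◇r at z, so some w with Rzw has r; w=y, i.e. Rzy. By symmetry of the argument, Ryz.

Yes, by ◇r → □◇r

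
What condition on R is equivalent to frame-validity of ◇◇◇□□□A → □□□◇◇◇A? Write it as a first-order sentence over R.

∀x ∀y ∀z ((xR³y ∧ xR³z) → ∃w (yR³w ∧ zR³w))

This is a Sahlqvist (Geach-type) schema ◇^3□^3A → □^3◇^3A.
Minimal-valuation argument: fix x; take any y with xR^3y and any z with xR^3z. Set V(A) to the set of worlds R-reachable from y in exactly 3 steps. Then □^3A holds at y, so the antecedent holds at x; validity forces ◇^3A at z, giving a w with zR^3w and yR^3w.
First-order correspondent: ∀x ∀y ∀z ((xR³y ∧ xR³z) → ∃w (yR³w ∧ zR³w)).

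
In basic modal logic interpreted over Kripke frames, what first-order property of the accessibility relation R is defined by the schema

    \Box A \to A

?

Suppose □A→A is valid. At any x set V(A)={w : Rxw}. Then □A holds at x, so A holds at x, i.e. Rxx.
Conversely, on a frame with reflexivity the schema holds at every world under every valuation.
So the correspondent is reflexivity.

reflexivity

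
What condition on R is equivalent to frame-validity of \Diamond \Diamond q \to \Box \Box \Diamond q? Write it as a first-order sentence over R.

\forall x \forall y \forall z ((x R^2 y \wedge x R^2 z) \to \exists w (y = w \wedge zRw))

This is a Sahlqvist (Geach-type) schema ◇^2□^0q → □^2◇^1q.
Minimal-valuation argument: fix x; take any y with xR^2y and any z with xR^2z. Set V(q) to the set of worlds R-reachable from y in exactly 0 steps. Then □^0q holds at y, so the antecedent holds at x; validity forces ◇^1q at z, giving a w with zR^1w and yR^0w.
First-order correspondent: \forall x \forall y \forall z ((x R^2 y \wedge x R^2 z) \to \exists w (y = w \wedge zRw)).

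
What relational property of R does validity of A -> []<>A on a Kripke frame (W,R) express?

This schema is the B axiom.
Its frame correspondent is symmetry — forall x forall y (Rxy -> Ryx).

symmetry: forall x forall y (Rxy -> Ryx)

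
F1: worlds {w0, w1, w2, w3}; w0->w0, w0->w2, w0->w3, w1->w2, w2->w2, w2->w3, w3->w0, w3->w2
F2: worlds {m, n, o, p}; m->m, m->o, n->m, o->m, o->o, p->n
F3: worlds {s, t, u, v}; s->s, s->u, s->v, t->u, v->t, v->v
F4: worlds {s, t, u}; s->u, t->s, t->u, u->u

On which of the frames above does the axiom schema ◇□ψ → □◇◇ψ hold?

Frame correspondent (Sahlqvist): ∀x ∀y ∀z ((xRy ∧ xRz) → ∃w (yRw ∧ zR²w)) — i.e. a generalized confluence (Geach) condition.
F1: condition met.
F2: condition met.
F3: fails — sRs, sRu but no w with sRw and uR²w.
F4: condition met.
Valid on: F1, F2, F4.

F1, F2, F4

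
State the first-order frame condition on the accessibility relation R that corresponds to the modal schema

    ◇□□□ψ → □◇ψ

This is a Sahlqvist (Geach-type) schema ◇^1□^3ψ → □^1◇^1ψ.
Minimal-valuation argument: fix x; take any y with xR^1y and any z with xR^1z. Set V(ψ) to the set of worlds R-reachable from y in exactly 3 steps. Then □^3ψ holds at y, so the antecedent holds at x; validity forces ◇^1ψ at z, giving a w with zR^1w and yR^3w.
First-order correspondent: ∀x ∀y ∀z ((xRy ∧ xRz) → ∃w (yR³w ∧ zRw)).

∀x ∀y ∀z ((xRy ∧ xRz) → ∃w (yR³w ∧ zRw))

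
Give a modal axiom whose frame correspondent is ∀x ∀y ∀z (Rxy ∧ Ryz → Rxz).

□r → □□r

This is transitivity; the standard corresponding axiom is 4: □r → □□r.
Suppose □r→□□r is valid. Take Rxy, Ryz and set V(r)={w : Rxw}. Then □r at x, so □□r at x, so □r at y, so r at z, i.e. Rxz.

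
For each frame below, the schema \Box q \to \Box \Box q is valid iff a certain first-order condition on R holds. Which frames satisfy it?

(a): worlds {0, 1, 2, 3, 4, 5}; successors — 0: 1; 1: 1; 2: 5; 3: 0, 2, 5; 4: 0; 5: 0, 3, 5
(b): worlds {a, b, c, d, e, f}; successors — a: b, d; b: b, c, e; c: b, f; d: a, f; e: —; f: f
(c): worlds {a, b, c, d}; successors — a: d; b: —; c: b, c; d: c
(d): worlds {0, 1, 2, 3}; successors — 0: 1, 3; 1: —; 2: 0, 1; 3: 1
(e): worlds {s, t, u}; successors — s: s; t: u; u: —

The schema corresponds to transitivity: \forall x \forall y \forall z (Rxy \wedge Ryz \to Rxz).
(a): fails — R53 and R32 but not R52.
(b): fails — Rbc and Rcf but not Rbf.
(c): fails — Rad and Rdc but not Rac.
(d): fails — R20 and R03 but not R23.
(e): condition met.

(e)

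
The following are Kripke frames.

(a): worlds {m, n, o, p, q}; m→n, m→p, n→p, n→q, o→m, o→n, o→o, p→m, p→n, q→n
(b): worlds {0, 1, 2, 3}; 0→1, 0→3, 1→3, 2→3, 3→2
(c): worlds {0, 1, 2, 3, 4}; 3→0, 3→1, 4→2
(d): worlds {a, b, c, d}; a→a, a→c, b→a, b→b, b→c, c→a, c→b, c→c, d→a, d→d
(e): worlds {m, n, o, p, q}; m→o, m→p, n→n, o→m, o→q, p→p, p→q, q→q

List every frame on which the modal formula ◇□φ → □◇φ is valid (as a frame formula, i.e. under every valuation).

The schema corresponds to convergence: ∀x ∀y ∀z (Rxy ∧ Rxz → ∃w (Ryw ∧ Rzw)).
(a): fails — Rmn and Rmp but n and p have no common successor.
(b): fails — R01 and R03 but 1 and 3 have no common successor.
(c): fails — R30 and R30 but 0 and 0 have no common successor.
(d): holds.
(e): fails — Rom and Roq but m and q have no common successor.

(d)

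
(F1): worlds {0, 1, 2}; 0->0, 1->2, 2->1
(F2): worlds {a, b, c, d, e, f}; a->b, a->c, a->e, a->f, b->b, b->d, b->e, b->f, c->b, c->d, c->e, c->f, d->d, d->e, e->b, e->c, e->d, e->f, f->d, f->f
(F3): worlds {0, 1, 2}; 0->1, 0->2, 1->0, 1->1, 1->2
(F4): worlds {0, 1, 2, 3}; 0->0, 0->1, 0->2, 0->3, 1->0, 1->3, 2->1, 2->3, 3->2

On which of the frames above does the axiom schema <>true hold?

(F1), (F2), (F4)

This is the axiom for seriality; its first-order frame correspondent is forall x exists y Rxy.
(F1): satisfies the condition.
(F2): satisfies the condition.
(F3): fails — world 2 has no successor.
(F4): satisfies the condition.
Valid on: (F1), (F2), (F4).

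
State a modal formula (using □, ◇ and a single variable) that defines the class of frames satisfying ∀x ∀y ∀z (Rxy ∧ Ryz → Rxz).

This is transitivity; the standard corresponding axiom is 4: □p → □□p.

□p → □□p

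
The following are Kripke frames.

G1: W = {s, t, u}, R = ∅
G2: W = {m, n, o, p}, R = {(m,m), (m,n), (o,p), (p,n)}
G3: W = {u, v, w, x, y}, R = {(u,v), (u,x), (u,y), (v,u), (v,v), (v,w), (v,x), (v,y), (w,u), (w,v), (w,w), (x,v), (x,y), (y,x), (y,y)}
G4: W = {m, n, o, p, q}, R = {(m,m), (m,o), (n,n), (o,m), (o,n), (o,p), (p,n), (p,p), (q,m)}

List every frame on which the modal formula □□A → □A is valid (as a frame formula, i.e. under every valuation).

G1, G3, G4

The schema corresponds to density: ∀x ∀y (Rxy → ∃z (Rxz ∧ Rzy)).
G1: condition met.
G2: fails — Rop but no z with Roz and Rzp.
G3: condition met.
G4: condition met.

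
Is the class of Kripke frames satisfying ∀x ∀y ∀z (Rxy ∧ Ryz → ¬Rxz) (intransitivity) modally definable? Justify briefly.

Not modally definable

Any modally definable frame class is closed under surjective bounded morphisms.
The 7-cycle (worlds a,b,c,d,e,f,g with a→b→c→d→e→f→g→a) is intransitive. Mapping every world to a single reflexive point • is a surjective bounded morphism; the reflexive point is not intransitive (R••∧R•• but R••).
So no modal formula (or set of formulas) defines exactly the intransitive frames.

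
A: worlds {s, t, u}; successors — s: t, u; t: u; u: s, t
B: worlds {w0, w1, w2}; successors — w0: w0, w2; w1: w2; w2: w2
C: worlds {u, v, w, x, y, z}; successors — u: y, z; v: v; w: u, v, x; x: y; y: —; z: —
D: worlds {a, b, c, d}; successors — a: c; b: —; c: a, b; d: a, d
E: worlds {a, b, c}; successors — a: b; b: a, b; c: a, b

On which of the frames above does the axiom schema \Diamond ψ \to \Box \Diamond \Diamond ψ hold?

E

This is the axiom for a generalized confluence (Geach) condition; its first-order frame correspondent is \forall x \forall y \forall z ((xRy \wedge xRz) \to \exists w (y = w \wedge z R^2 w)).
A: fails — sRu, sRt but no w with u=w and tR²w.
B: fails — w0Rw0, w0Rw2 but no w with w0=w and w2R²w.
C: fails — uRy, uRy but no t with y=t and yR²t.
D: fails — cRa, cRb but no w with a=w and bR²w.
E: holds.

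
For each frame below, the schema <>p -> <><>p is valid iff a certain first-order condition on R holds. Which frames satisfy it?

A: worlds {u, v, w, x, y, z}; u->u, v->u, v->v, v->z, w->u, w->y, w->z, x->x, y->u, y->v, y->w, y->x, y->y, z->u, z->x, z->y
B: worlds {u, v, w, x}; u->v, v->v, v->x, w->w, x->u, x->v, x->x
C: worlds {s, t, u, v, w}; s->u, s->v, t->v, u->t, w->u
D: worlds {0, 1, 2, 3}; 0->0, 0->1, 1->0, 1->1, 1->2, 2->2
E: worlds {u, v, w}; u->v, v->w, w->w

This is the axiom for a generalized confluence (Geach) condition; its first-order frame correspondent is forall x forall y (xRy -> exists w (y = w & x R^2 w)).
A: fails — wRz but no t with z=t and wR²t.
B: ✓.
C: fails — sRu but no w* with u=w* and sR²w*.
D: ✓.
E: fails — uRv but no t with v=t and uR²t.

B, D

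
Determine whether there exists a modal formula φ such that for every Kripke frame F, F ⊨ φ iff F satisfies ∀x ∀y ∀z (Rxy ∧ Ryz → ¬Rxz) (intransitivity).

Not definable by any modal formula

Modal frame validity is preserved under surjective bounded morphisms.
The 3-cycle (worlds s,t,u with s→t→u→s) is intransitive. Mapping every world to a single reflexive point • is a surjective bounded morphism; the reflexive point is not intransitive (R••∧R•• but R••).
So the class is not modally definable.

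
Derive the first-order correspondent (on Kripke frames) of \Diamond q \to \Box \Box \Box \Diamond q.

This is a Sahlqvist (Geach-type) schema ◇^1□^0q → □^3◇^1q.
Minimal-valuation argument: fix x; take any y with xR^1y and any z with xR^3z. Set V(q) to the set of worlds R-reachable from y in exactly 0 steps. Then □^0q holds at y, so the antecedent holds at x; validity forces ◇^1q at z, giving a w with zR^1w and yR^0w.
First-order correspondent: \forall x \forall y \forall z ((xRy \wedge x R^3 z) \to \exists w (y = w \wedge zRw)).

\forall x \forall y \forall z ((xRy \wedge x R^3 z) \to \exists w (y = w \wedge zRw))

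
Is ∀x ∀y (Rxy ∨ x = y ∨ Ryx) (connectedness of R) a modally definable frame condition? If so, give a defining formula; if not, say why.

Modal frame validity is preserved under disjoint unions.
Take 4 disjoint single-world reflexive frames: each is trivially connected, but their disjoint union has 4 worlds with no edge between distinct components, so it is not connected.
Hence connectedness of R is not modally definable.

Not modally definable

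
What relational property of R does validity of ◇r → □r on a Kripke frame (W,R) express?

This is the CD axiom.
Its frame correspondent is partial functionality — ∀x ∀y ∀z (Rxy ∧ Rxz → y = z).

partial functionality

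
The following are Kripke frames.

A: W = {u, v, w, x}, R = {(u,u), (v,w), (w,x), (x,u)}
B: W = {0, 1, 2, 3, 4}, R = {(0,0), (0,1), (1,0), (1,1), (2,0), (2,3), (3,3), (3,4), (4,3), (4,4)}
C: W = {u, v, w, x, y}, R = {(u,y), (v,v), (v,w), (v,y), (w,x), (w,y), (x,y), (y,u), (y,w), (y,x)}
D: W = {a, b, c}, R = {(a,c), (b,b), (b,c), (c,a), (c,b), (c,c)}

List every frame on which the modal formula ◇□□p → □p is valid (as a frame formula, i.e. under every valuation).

Frame correspondent (Sahlqvist): ∀x ∀y ∀z ((xRy ∧ xRz) → ∃w (yR²w ∧ z = w)) — i.e. a generalized confluence (Geach) condition.
A: fails — vRw, vRw but no t with wR²t and w=t.
B: fails — 2R0, 2R3 but no w with 0R²w and 3=w.
C: fails — vRw, vRv but no t with wR²t and v=t.
D: holds.
Valid on: D.

D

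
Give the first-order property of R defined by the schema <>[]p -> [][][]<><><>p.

forall x forall y forall z ((xRy & x R^3 z) -> exists w (yRw & z R^3 w))

This is a Sahlqvist (Geach-type) schema ◇^1□^1p → □^3◇^3p.
Minimal-valuation argument: fix x; take any y with xR^1y and any z with xR^3z. Set V(p) to the set of worlds R-reachable from y in exactly 1 step. Then □^1p holds at y, so the antecedent holds at x; validity forces ◇^3p at z, giving a w with zR^3w and yR^1w.
First-order correspondent: forall x forall y forall z ((xRy & x R^3 z) -> exists w (yRw & z R^3 w)).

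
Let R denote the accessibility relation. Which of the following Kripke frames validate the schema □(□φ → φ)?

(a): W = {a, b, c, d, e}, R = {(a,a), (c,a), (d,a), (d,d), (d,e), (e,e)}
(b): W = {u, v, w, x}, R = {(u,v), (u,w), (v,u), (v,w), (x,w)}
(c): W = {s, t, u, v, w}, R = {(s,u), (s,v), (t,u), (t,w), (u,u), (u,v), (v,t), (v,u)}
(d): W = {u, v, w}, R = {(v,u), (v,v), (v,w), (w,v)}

This is the axiom for shift-reflexivity; its first-order frame correspondent is ∀x ∀y (Rxy → Ryy).
(a): satisfies the condition.
(b): fails — Ruv but not Rvv.
(c): fails — Ruv but not Rvv.
(d): fails — Rvu but not Ruu.
Valid on: (a).

(a)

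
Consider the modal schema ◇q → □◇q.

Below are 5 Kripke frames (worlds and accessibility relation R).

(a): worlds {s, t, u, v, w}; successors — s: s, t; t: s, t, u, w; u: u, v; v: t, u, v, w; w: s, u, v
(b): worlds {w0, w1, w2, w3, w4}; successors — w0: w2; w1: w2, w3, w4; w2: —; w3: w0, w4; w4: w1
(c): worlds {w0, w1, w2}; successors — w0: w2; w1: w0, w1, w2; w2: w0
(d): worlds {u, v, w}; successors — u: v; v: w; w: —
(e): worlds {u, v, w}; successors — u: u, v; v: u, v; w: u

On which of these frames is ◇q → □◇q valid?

Frame correspondent (Sahlqvist): ∀x ∀y ∀z (Rxy ∧ Rxz → Ryz) — i.e. the Euclidean property.
(a): fails — Rts and Rtw but not Rsw.
(b): fails — Rw0w2 and Rw0w2 but not Rw2w2.
(c): fails — Rw0w2 and Rw0w2 but not Rw2w2.
(d): fails — Ruv and Ruv but not Rvv.
(e): holds.
Valid on: (e).

(e)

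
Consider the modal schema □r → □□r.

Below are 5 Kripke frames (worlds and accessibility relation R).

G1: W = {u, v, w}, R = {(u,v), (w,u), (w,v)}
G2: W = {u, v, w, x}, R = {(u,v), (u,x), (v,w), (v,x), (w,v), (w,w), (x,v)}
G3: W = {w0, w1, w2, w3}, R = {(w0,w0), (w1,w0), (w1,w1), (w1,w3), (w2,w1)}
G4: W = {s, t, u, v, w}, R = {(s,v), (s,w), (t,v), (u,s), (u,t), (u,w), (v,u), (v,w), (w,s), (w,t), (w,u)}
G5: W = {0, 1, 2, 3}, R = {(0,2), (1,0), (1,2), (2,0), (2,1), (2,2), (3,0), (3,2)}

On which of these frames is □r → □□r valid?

G1

The schema corresponds to transitivity: ∀x ∀y ∀z (Rxy ∧ Ryz → Rxz).
G1: holds.
G2: fails — Ruv and Rvw but not Ruw.
G3: fails — Rw2w1 and Rw1w0 but not Rw2w0.
G4: fails — Rwt and Rtv but not Rwv.
G5: fails — R32 and R21 but not R31.
Valid on: G1.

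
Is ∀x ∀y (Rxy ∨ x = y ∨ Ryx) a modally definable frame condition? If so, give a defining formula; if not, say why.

No

Any modally definable frame class is closed under disjoint unions.
Take 2 disjoint single-world reflexive frames: each is trivially connected, but their disjoint union has 2 worlds with no edge between distinct components, so it is not connected.
So the class is not modally definable.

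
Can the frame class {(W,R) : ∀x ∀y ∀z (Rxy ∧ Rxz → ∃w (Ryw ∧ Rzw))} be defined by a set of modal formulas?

This is a Sahlqvist condition; the .2 axiom ◇□p → □◇p defines it.

Definable; ◇□p → □◇p defines it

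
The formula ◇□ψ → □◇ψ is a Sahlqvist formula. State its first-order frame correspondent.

convergence: ∀x ∀y ∀z (Rxy ∧ Rxz → ∃w (Ryw ∧ Rzw))

This is the .2 axiom.
Its frame correspondent is convergence — ∀x ∀y ∀z (Rxy ∧ Rxz → ∃w (Ryw ∧ Rzw)).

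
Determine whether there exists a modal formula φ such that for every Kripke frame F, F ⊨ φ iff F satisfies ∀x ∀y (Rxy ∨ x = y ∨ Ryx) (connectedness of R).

No — not modally definable

Modal frame validity is preserved under disjoint unions.
Take 3 disjoint single-world reflexive frames: each is trivially connected, but their disjoint union has 3 worlds with no edge between distinct components, so it is not connected.
So the class is not modally definable.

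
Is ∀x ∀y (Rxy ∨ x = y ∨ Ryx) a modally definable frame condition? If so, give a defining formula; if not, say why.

Not definable by any modal formula

If a class were modally definable it would be closed under disjoint unions (Goldblatt–Thomason).
Take 3 disjoint single-world reflexive frames: each is trivially connected, but their disjoint union has 3 worlds with no edge between distinct components, so it is not connected.
So no modal formula (or set of formulas) defines exactly the connected frames.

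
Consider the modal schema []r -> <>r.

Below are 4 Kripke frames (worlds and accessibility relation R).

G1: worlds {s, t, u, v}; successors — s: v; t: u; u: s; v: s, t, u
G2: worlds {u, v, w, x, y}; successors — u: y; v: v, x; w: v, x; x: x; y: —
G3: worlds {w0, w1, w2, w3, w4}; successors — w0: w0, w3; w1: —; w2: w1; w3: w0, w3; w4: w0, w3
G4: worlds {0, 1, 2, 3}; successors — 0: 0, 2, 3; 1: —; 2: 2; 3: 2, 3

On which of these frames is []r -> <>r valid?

G1

The schema corresponds to seriality: forall x exists y Rxy.
G1: ✓.
G2: fails — world y has no successor.
G3: fails — world w1 has no successor.
G4: fails — world 1 has no successor.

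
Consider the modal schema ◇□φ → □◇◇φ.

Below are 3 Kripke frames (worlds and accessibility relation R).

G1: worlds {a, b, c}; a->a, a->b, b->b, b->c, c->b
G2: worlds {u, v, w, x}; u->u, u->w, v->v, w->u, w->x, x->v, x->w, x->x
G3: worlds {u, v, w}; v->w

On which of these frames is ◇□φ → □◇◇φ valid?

This is the axiom for a generalized confluence (Geach) condition; its first-order frame correspondent is ∀x ∀y ∀z ((xRy ∧ xRz) → ∃w (yRw ∧ zR²w)).
G1: ✓.
G2: fails — xRw, xRv but no t with wRt and vR²t.
G3: fails — vRw, vRw but no t with wRt and wR²t.

G1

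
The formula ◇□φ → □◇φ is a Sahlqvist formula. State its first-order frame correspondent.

Convergence

Suppose ◇□φ→□◇φ is valid. Take Rxy, Rxz and set V(φ)={w : Ryw}. Then □φ at y so ◇□φ at x, so □◇φ at x, so ◇φ at z, giving w with Rzw and Ryw.
The converse is a direct semantic check.
So the correspondent is convergence.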